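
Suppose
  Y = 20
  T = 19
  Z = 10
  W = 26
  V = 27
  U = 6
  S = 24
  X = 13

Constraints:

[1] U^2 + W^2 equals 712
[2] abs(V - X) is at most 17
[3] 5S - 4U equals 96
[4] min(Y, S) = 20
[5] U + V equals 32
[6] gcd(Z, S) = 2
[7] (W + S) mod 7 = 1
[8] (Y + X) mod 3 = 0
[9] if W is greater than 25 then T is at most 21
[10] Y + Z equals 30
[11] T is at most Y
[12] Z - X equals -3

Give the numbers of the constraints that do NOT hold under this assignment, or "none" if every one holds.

[1] U^2 + W^2 = 6^2 + 26^2 = 36 + 676 = 712 — satisfied.
[2] abs(27 - 13) = 14; 14 ≤ 17 — satisfied.
[3] 5S - 4U = 5(24) - 4(6) = 96 — satisfied.
[4] min(20, 24) = 20 — satisfied.
[5] U + V = 6 + 27 = 33, not 32 — violated.
[6] gcd(10, 24) = 2 — satisfied.
[7] W + S = 50; 50 mod 7 = 1 — satisfied.
[8] Y + X = 33; 33 mod 3 = 0 — satisfied.
[9] W = 26 > 25, so we need T ≤ 21; T = 19 ≤ 21 — satisfied.
[10] Y + Z = 20 + 10 = 30 — satisfied.
[11] T = 19, Y = 20; 19 ≤ 20 — satisfied.
[12] Z - X = 10 - 13 = -3 — satisfied.

The assignment fails constraint 5.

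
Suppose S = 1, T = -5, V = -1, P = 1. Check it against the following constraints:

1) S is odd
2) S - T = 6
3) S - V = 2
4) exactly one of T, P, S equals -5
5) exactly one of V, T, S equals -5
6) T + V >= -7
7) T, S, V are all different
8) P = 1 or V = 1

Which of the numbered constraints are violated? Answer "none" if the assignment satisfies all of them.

No violations.

1) S = 1 is odd — OK.
2) S - T = 1 - (-5) = 6 — OK.
3) S - V = 1 - (-1) = 2 — OK.
4) T=-5, P=1, S=1; 1 of them equals -5 — OK.
5) V=-1, T=-5, S=1; 1 of them equals -5 — OK.
6) T + V = -5 + (-1) = -6; -6 ≥ -7 — OK.
7) values -5, 1, -1 are pairwise distinct — OK.
8) P = 1 = 1 (first disjunct) — OK.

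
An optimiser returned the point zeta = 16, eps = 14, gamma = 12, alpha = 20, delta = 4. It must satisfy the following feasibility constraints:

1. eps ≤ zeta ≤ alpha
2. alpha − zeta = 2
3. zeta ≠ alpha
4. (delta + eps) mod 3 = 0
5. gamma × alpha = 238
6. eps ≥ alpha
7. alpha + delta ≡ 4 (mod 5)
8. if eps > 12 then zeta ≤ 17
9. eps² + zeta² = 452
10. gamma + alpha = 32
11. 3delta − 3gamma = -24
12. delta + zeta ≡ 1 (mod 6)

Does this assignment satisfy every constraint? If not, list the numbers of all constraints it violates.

1. values 14 ≤ 16 ≤ 20  yes
2. alpha − zeta = 20 − 16 = 4, not 2  no
3. zeta = 16, alpha = 20; distinct  yes
4. delta + eps = 18; 18 mod 3 = 0  yes
5. gamma × alpha = 12 × 20 = 240, not 238  no
6. eps = 14, alpha = 20; 14 < 20 (want ≥)  no
7. alpha + delta = 24; 24 mod 5 = 4  yes
8. eps = 14 > 12, so we need zeta ≤ 17; zeta = 16 ≤ 17  yes
9. eps² + zeta² = 14² + 16² = 196 + 256 = 452  yes
10. gamma + alpha = 12 + 20 = 32  yes
11. 3delta − 3gamma = 3(4) − 3(12) = -24  yes
12. delta + zeta = 20; 20 mod 6 = 2, not 1  no

Constraints 2, 5, 6, 12 are violated.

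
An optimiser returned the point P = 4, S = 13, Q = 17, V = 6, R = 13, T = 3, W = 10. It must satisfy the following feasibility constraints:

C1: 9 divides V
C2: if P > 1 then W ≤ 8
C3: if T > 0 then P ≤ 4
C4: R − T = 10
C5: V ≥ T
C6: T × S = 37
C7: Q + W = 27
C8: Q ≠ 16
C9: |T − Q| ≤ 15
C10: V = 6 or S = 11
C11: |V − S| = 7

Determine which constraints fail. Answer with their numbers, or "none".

C1: 6 = 9×0 + 6, so 9 does not divide 6  ✘
C2: P = 4 > 1, so we need W ≤ 8; but W = 10 > 8  ✘
C3: T = 3 > 0, so we need P ≤ 4; P = 4 ≤ 4  ✔
C4: R − T = 13 − 3 = 10  ✔
C5: V = 6, T = 3; 6 ≥ 3  ✔
C6: T × S = 3 × 13 = 39, not 37  ✘
C7: Q + W = 17 + 10 = 27  ✔
C8: Q = 17, and 17 ≠ 16  ✔
C9: |3 − 17| = 14; 14 ≤ 15  ✔
C10: V = 6 = 6 (first disjunct)  ✔
C11: |6 − 13| = 7  ✔

Constraints 1, 2, and 6 do not hold.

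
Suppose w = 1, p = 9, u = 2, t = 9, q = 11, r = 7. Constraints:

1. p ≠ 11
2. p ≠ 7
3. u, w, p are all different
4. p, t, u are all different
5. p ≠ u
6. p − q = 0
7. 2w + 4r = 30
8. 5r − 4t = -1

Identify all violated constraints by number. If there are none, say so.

1. p = 9, and 9 ≠ 11  holds
2. p = 9, and 9 ≠ 7  holds
3. values 2, 1, 9 are pairwise distinct  holds
4. p = t = 9, not all different  fails
5. p = 9, u = 2; distinct  holds
6. p − q = 9 − 11 = -2, not 0  fails
7. 2w + 4r = 2(1) + 4(7) = 30  holds
8. 5r − 4t = 5(7) − 4(9) = -1  holds

No — constraints 4 and 6 are not satisfied.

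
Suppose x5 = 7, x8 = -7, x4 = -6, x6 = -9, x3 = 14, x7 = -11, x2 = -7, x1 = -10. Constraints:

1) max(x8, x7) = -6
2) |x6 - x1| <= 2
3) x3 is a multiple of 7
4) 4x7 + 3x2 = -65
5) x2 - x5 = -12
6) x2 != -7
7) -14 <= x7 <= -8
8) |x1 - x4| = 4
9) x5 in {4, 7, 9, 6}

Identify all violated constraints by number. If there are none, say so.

1) max(-7, -11) = -7, not -6 — violated.
2) |-9 - (-10)| = 1; 1 ≤ 2 — OK.
3) 14 / 7 = 2, so 7 divides 14 — OK.
4) 4x7 + 3x2 = 4(-11) + 3(-7) = -65 — OK.
5) x2 - x5 = -7 - 7 = -14, not -12 — violated.
6) x2 = -7, but -7 is required to differ — violated.
7) x7 = -11 lies in [-14, -8] — OK.
8) |-10 - (-6)| = 4 — OK.
9) x5 = 7 is in {4, 7, 9, 6} — OK.

Violated: 1, 5, 6.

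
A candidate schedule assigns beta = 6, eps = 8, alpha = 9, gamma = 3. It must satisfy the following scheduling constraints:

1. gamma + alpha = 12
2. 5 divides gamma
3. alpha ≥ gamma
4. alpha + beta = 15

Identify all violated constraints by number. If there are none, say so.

1. gamma + alpha = 3 + 9 = 12 — OK.
2. 3 = 5×0 + 3, so 5 does not divide 3 — violated.
3. alpha = 9, gamma = 3; 9 ≥ 3 — OK.
4. alpha + beta = 9 + 6 = 15 — OK.

Constraint 2 does not hold.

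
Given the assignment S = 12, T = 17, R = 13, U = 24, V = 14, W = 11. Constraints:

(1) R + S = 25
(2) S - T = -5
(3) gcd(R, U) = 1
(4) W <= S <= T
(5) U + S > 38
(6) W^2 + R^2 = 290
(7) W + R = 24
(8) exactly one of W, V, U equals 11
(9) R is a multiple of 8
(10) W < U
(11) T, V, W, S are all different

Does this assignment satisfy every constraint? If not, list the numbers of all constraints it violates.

Constraints 5, 9 do not hold.

(1) R + S = 13 + 12 = 25 — holds.
(2) S - T = 12 - 17 = -5 — holds.
(3) gcd(13, 24) = 1 — holds.
(4) values 11 <= 12 <= 17 — holds.
(5) U + S = 24 + 12 = 36; 36 ≤ 38, bound 38 not met — fails.
(6) W^2 + R^2 = 11^2 + 13^2 = 121 + 169 = 290 — holds.
(7) W + R = 11 + 13 = 24 — holds.
(8) W=11, V=14, U=24; 1 of them equals 11 — holds.
(9) 13 = 8*1 + 5, so 8 does not divide 13 — fails.
(10) W = 11, U = 24; 11 < 24 — holds.
(11) values 17, 14, 11, 12 are pairwise distinct — holds.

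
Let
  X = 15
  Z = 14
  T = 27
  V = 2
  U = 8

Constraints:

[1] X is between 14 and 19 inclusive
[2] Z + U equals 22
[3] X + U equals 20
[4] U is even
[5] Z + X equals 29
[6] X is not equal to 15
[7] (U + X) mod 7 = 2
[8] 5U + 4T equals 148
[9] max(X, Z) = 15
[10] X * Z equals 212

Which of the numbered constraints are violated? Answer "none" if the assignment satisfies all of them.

[1] X = 15 lies in [14, 19] — satisfied.
[2] Z + U = 14 + 8 = 22 — satisfied.
[3] X + U = 15 + 8 = 23, not 20 — violated.
[4] U = 8 is even — satisfied.
[5] Z + X = 14 + 15 = 29 — satisfied.
[6] X = 15, but 15 is required to differ — violated.
[7] U + X = 23; 23 mod 7 = 2 — satisfied.
[8] 5U + 4T = 5(8) + 4(27) = 148 — satisfied.
[9] max(15, 14) = 15 — satisfied.
[10] X * Z = 15 * 14 = 210, not 212 — violated.

The assignment fails constraints 3, 6, 10.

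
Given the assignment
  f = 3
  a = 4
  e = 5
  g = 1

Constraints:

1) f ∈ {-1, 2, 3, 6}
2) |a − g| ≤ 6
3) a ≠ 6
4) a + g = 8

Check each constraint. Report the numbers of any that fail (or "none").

1) f = 3 is in {-1, 2, 3, 6}  holds
2) |4 − 1| = 3; 3 ≤ 6  holds
3) a = 4, and 4 ≠ 6  holds
4) a + g = 4 + 1 = 5, not 8  fails

Constraint 4 does not hold.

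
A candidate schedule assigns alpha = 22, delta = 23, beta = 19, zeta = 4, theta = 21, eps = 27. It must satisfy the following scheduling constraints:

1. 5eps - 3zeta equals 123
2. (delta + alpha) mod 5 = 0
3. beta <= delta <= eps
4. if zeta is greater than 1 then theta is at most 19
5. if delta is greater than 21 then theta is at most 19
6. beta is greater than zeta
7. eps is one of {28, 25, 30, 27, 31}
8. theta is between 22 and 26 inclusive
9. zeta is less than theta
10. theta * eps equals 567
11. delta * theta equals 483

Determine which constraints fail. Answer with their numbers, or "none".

The assignment fails constraints 4, 5, and 8.

1. 5eps - 3zeta = 5(27) - 3(4) = 123 — holds.
2. delta + alpha = 45; 45 mod 5 = 0 — holds.
3. values 19 <= 23 <= 27 — holds.
4. zeta = 4 > 1, so we need theta ≤ 19; but theta = 21 > 19 — fails.
5. delta = 23 > 21, so we need theta ≤ 19; but theta = 21 > 19 — fails.
6. beta = 19, zeta = 4; 19 > 4 — holds.
7. eps = 27 is in {28, 25, 30, 27, 31} — holds.
8. theta = 21 is outside [22, 26] — fails.
9. zeta = 4, theta = 21; 4 < 21 — holds.
10. theta * eps = 21 * 27 = 567 — holds.
11. delta * theta = 23 * 21 = 483 — holds.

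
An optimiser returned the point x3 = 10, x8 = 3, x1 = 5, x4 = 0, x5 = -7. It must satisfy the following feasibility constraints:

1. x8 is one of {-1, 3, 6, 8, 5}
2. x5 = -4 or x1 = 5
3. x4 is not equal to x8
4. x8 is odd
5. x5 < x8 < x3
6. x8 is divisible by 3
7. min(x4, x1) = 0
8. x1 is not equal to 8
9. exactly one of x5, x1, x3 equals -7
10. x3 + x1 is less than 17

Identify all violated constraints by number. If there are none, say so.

None — every constraint holds.

1. x8 = 3 is in {-1, 3, 6, 8, 5} — holds.
2. x5 = -7 ≠ -4, but x1 = 5 = 5 (second disjunct) — holds.
3. x4 = 0, x8 = 3; distinct — holds.
4. x8 = 3 is odd — holds.
5. values -7 < 3 < 10 — holds.
6. 3 / 3 = 1, so 3 divides 3 — holds.
7. min(0, 5) = 0 — holds.
8. x1 = 5, and 5 ≠ 8 — holds.
9. x5=-7, x1=5, x3=10; 1 of them equals -7 — holds.
10. x3 + x1 = 10 + 5 = 15; 15 < 17 — holds.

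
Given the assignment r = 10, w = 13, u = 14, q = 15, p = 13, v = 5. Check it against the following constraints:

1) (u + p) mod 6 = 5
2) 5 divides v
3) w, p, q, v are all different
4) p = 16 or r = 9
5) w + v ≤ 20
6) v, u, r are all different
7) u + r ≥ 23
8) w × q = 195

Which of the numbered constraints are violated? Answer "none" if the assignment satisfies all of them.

1) u + p = 27; 27 mod 6 = 3, not 5 — does not hold.
2) 5 / 5 = 1, so 5 divides 5 — holds.
3) w = p = 13, not all different — does not hold.
4) p = 13 ≠ 16 and r = 10 ≠ 9; both disjuncts false — does not hold.
5) w + v = 13 + 5 = 18; 18 ≤ 20 — holds.
6) values 5, 14, 10 are pairwise distinct — holds.
7) u + r = 14 + 10 = 24; 24 ≥ 23 — holds.
8) w × q = 13 × 15 = 195 — holds.

No — constraints 1, 3, 4 are not satisfied.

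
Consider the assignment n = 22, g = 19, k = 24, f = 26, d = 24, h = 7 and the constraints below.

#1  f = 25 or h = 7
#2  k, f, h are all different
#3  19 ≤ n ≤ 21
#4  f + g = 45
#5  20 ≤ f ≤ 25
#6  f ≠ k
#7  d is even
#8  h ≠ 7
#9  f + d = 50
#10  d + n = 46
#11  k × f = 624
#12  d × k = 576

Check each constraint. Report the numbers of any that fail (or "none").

#1 f = 26 ≠ 25, but h = 7 = 7 (second disjunct)  holds
#2 values 24, 26, 7 are pairwise distinct  holds
#3 n = 22 is outside [19, 21]  fails
#4 f + g = 26 + 19 = 45  holds
#5 f = 26 is outside [20, 25]  fails
#6 f = 26, k = 24; distinct  holds
#7 d = 24 is even  holds
#8 h = 7, but 7 is required to differ  fails
#9 f + d = 26 + 24 = 50  holds
#10 d + n = 24 + 22 = 46  holds
#11 k × f = 24 × 26 = 624  holds
#12 d × k = 24 × 24 = 576  holds

Violated: 3, 5, 8.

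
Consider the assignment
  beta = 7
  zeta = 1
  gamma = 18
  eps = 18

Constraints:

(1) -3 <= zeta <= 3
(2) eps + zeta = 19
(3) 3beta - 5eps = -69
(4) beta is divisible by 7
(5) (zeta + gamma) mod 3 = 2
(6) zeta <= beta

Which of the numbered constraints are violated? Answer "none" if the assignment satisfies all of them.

No — constraint 5 is not satisfied.

(1) zeta = 1 lies in [-3, 3] — holds.
(2) eps + zeta = 18 + 1 = 19 — holds.
(3) 3beta - 5eps = 3(7) - 5(18) = -69 — holds.
(4) 7 / 7 = 1, so 7 divides 7 — holds.
(5) zeta + gamma = 19; 19 mod 3 = 1, not 2 — fails.
(6) zeta = 1, beta = 7; 1 ≤ 7 — holds.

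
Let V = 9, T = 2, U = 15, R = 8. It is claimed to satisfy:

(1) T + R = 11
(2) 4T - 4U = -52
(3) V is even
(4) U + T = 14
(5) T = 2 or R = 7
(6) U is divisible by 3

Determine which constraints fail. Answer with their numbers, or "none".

No — constraints 1, 3, and 4 are not satisfied.

(1) T + R = 2 + 8 = 10, not 11  fails
(2) 4T - 4U = 4(2) - 4(15) = -52  holds
(3) V = 9 is odd  fails
(4) U + T = 15 + 2 = 17, not 14  fails
(5) T = 2 = 2 (first disjunct)  holds
(6) 15 / 3 = 5, so 3 divides 15  holds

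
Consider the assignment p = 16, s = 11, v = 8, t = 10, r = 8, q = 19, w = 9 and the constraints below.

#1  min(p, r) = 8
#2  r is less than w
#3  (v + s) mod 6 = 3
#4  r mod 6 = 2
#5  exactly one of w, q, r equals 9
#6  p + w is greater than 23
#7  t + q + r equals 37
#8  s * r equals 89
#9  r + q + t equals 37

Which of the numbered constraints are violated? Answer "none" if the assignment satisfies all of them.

Constraints 3, 8 are violated.

#1 min(16, 8) = 8 — holds.
#2 r = 8, w = 9; 8 < 9 — holds.
#3 v + s = 19; 19 mod 6 = 1, not 3 — fails.
#4 8 mod 6 = 2 — holds.
#5 w=9, q=19, r=8; 1 of them equals 9 — holds.
#6 p + w = 16 + 9 = 25; 25 > 23 — holds.
#7 t + q + r = 10 + 19 + 8 = 37 — holds.
#8 s * r = 11 * 8 = 88, not 89 — fails.
#9 r + q + t = 8 + 19 + 10 = 37 — holds.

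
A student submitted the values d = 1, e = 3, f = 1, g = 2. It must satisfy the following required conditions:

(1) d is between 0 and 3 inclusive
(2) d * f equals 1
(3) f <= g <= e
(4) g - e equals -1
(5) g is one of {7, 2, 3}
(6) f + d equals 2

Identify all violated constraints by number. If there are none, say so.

(1) d = 1 lies in [0, 3] — holds.
(2) d * f = 1 * 1 = 1 — holds.
(3) values 1 <= 2 <= 3 — holds.
(4) g - e = 2 - 3 = -1 — holds.
(5) g = 2 is in {7, 2, 3} — holds.
(6) f + d = 1 + 1 = 2 — holds.

None — every constraint holds.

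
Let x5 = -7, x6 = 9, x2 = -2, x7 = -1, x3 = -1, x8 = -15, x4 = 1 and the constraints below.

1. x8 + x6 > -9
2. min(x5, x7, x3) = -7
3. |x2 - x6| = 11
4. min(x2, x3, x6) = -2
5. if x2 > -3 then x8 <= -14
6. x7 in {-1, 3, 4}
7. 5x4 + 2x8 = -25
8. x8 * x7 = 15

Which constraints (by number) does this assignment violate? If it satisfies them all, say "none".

The assignment satisfies every constraint.

1. x8 + x6 = -15 + 9 = -6; -6 > -9  OK
2. min(-7, -1, -1) = -7  OK
3. |-2 - 9| = 11  OK
4. min(-2, -1, 9) = -2  OK
5. x2 = -2 > -3, so we need x8 ≤ -14; x8 = -15 ≤ -14  OK
6. x7 = -1 is in {-1, 3, 4}  OK
7. 5x4 + 2x8 = 5(1) + 2(-15) = -25  OK
8. x8 * x7 = -15 * (-1) = 15  OK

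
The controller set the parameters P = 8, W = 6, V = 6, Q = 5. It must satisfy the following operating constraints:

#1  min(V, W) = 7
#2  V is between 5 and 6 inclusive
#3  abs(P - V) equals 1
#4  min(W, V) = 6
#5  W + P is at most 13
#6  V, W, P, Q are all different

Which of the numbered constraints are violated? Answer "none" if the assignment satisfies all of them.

#1 min(6, 6) = 6, not 7 — fails.
#2 V = 6 lies in [5, 6] — holds.
#3 abs(8 - 6) = 2, not 1 — fails.
#4 min(6, 6) = 6 — holds.
#5 W + P = 6 + 8 = 14; 14 > 13, bound 13 not met — fails.
#6 V = W = 6, not all different — fails.

Constraints 1, 3, 5, and 6 do not hold.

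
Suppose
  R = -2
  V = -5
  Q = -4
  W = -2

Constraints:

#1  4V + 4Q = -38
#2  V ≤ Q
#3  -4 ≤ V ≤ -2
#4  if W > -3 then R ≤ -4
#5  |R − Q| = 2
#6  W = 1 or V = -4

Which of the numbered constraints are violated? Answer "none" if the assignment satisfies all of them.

No — constraints 1, 3, 4, and 6 are not satisfied.

#1 4V + 4Q = 4(-5) + 4(-4) = -36, not -38 — does not hold.
#2 V = -5, Q = -4; -5 ≤ -4 — holds.
#3 V = -5 is outside [-4, -2] — does not hold.
#4 W = -2 > -3, so we need R ≤ -4; but R = -2 > -4 — does not hold.
#5 |-2 − (-4)| = 2 — holds.
#6 W = -2 ≠ 1 and V = -5 ≠ -4; both disjuncts false — does not hold.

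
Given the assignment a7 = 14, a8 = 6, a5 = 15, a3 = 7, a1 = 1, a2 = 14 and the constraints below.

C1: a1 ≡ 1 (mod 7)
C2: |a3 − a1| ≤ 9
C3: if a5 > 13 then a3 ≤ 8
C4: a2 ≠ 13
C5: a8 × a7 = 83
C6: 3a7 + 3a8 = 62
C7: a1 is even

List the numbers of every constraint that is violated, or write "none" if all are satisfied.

C1: 1 mod 7 = 1  OK
C2: |7 − 1| = 6; 6 ≤ 9  OK
C3: a5 = 15 > 13, so we need a3 ≤ 8; a3 = 7 ≤ 8  OK
C4: a2 = 14, and 14 ≠ 13  OK
C5: a8 × a7 = 6 × 14 = 84, not 83  FAIL
C6: 3a7 + 3a8 = 3(14) + 3(6) = 60, not 62  FAIL
C7: a1 = 1 is odd  FAIL

The assignment fails constraints 5, 6, 7.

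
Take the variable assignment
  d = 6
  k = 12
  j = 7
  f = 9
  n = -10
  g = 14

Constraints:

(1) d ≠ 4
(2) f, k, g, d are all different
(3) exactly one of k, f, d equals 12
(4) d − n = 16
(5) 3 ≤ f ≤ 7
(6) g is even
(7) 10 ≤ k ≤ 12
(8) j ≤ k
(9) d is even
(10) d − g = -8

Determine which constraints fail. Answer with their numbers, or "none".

Constraint 5 does not hold.

(1) d = 6, and 6 ≠ 4 — OK.
(2) values 9, 12, 14, 6 are pairwise distinct — OK.
(3) k=12, f=9, d=6; 1 of them equals 12 — OK.
(4) d − n = 6 − (-10) = 16 — OK.
(5) f = 9 is outside [3, 7] — violated.
(6) g = 14 is even — OK.
(7) k = 12 lies in [10, 12] — OK.
(8) j = 7, k = 12; 7 ≤ 12 — OK.
(9) d = 6 is even — OK.
(10) d − g = 6 − 14 = -8 — OK.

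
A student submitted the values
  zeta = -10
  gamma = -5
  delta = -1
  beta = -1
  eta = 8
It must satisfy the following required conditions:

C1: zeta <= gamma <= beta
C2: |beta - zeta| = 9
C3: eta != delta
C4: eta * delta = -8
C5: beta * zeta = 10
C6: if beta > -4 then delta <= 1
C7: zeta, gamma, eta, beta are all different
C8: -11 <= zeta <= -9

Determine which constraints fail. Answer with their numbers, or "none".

All constraints are satisfied.

C1: values -10 <= -5 <= -1 — holds.
C2: |-1 - (-10)| = 9 — holds.
C3: eta = 8, delta = -1; distinct — holds.
C4: eta * delta = 8 * (-1) = -8 — holds.
C5: beta * zeta = -1 * (-10) = 10 — holds.
C6: beta = -1 > -4, so we need delta ≤ 1; delta = -1 ≤ 1 — holds.
C7: values -10, -5, 8, -1 are pairwise distinct — holds.
C8: zeta = -10 lies in [-11, -9] — holds.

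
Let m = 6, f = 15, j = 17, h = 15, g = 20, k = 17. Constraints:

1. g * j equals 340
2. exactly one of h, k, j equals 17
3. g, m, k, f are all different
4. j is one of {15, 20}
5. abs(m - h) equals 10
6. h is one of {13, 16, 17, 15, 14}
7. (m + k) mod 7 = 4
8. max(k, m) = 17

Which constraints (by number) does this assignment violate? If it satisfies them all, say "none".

1. g * j = 20 * 17 = 340 — satisfied.
2. h=15, k=17, j=17; 2 of them equal 17, not exactly one — violated.
3. values 20, 6, 17, 15 are pairwise distinct — satisfied.
4. j = 17 is not in {15, 20} — violated.
5. abs(6 - 15) = 9, not 10 — violated.
6. h = 15 is in {13, 16, 17, 15, 14} — satisfied.
7. m + k = 23; 23 mod 7 = 2, not 4 — violated.
8. max(17, 6) = 17 — satisfied.

No — constraints 2, 4, 5, and 7 are not satisfied.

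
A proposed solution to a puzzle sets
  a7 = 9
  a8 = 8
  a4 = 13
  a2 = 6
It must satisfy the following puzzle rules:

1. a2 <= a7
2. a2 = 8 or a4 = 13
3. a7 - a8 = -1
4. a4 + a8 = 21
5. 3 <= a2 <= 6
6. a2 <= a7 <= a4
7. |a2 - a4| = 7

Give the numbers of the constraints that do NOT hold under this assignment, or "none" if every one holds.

1. a2 = 6, a7 = 9; 6 ≤ 9 — holds.
2. a2 = 6 ≠ 8, but a4 = 13 = 13 (second disjunct) — holds.
3. a7 - a8 = 9 - 8 = 1, not -1 — does not hold.
4. a4 + a8 = 13 + 8 = 21 — holds.
5. a2 = 6 lies in [3, 6] — holds.
6. values 6 <= 9 <= 13 — holds.
7. |6 - 13| = 7 — holds.

No — constraint 3 is not satisfied.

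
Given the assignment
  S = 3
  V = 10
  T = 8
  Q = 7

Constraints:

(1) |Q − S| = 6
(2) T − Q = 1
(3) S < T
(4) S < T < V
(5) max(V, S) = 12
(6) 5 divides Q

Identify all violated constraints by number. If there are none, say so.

Constraints 1, 5, 6 are violated.

(1) |7 − 3| = 4, not 6 — fails.
(2) T − Q = 8 − 7 = 1 — holds.
(3) S = 3, T = 8; 3 < 8 — holds.
(4) values 3 < 8 < 10 — holds.
(5) max(10, 3) = 10, not 12 — fails.
(6) 7 = 5×1 + 2, so 5 does not divide 7 — fails.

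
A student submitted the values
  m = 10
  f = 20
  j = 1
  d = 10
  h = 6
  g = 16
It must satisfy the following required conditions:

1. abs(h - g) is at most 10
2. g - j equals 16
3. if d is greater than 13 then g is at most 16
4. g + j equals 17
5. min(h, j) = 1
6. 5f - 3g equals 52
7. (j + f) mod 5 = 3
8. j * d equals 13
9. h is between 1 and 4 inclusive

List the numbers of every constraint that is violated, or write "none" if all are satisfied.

1. abs(6 - 16) = 10; 10 ≤ 10 — OK.
2. g - j = 16 - 1 = 15, not 16 — violated.
3. d = 10, not > 13; antecedent false, conditional vacuously true — OK.
4. g + j = 16 + 1 = 17 — OK.
5. min(6, 1) = 1 — OK.
6. 5f - 3g = 5(20) - 3(16) = 52 — OK.
7. j + f = 21; 21 mod 5 = 1, not 3 — violated.
8. j * d = 1 * 10 = 10, not 13 — violated.
9. h = 6 is outside [1, 4] — violated.

Constraints 2, 7, 8, 9 are violated.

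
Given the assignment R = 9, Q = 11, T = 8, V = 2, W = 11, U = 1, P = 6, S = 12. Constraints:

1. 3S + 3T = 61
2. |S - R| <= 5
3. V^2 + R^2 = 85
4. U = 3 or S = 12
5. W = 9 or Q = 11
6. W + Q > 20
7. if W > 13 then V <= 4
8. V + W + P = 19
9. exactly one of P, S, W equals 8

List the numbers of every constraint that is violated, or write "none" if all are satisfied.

The assignment fails constraints 1, 9.

1. 3S + 3T = 3(12) + 3(8) = 60, not 61 — fails.
2. |12 - 9| = 3; 3 ≤ 5 — holds.
3. V^2 + R^2 = 2^2 + 9^2 = 4 + 81 = 85 — holds.
4. U = 1 ≠ 3, but S = 12 = 12 (second disjunct) — holds.
5. W = 11 ≠ 9, but Q = 11 = 11 (second disjunct) — holds.
6. W + Q = 11 + 11 = 22; 22 > 20 — holds.
7. W = 11, not > 13; antecedent false, conditional vacuously true — holds.
8. V + W + P = 2 + 11 + 6 = 19 — holds.
9. P=6, S=12, W=11; 0 of them equal 8, not exactly one — fails.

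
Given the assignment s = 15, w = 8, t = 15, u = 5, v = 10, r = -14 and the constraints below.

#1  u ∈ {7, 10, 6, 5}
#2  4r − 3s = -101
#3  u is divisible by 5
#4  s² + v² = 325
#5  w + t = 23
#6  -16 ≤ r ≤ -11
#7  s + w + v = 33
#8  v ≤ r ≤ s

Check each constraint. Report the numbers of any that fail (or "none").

Constraint 8 does not hold.

#1 u = 5 is in {7, 10, 6, 5}  ✓
#2 4r − 3s = 4(-14) − 3(15) = -101  ✓
#3 5 / 5 = 1, so 5 divides 5  ✓
#4 s² + v² = 15² + 10² = 225 + 100 = 325  ✓
#5 w + t = 8 + 15 = 23  ✓
#6 r = -14 lies in [-16, -11]  ✓
#7 s + w + v = 15 + 8 + 10 = 33  ✓
#8 values 10, -14, 15; v = 10 is not ≤ r = -14  ✗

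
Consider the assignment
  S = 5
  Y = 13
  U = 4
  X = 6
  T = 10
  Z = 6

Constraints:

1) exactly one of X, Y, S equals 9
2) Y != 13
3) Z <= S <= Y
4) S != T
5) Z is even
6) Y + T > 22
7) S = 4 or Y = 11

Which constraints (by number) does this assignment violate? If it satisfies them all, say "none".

1) X=6, Y=13, S=5; 0 of them equal 9, not exactly one — violated.
2) Y = 13, but 13 is required to differ — violated.
3) values 6, 5, 13; Z = 6 is not <= S = 5 — violated.
4) S = 5, T = 10; distinct — satisfied.
5) Z = 6 is even — satisfied.
6) Y + T = 13 + 10 = 23; 23 > 22 — satisfied.
7) S = 5 ≠ 4 and Y = 13 ≠ 11; both disjuncts false — violated.

Violated: 1, 2, 3, 7.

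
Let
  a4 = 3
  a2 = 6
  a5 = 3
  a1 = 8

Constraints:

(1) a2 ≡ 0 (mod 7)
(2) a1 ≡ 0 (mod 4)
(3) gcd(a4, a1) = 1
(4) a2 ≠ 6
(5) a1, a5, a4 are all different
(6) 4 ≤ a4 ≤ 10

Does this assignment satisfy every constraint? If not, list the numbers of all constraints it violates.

(1) 6 mod 7 = 6, not 0  false
(2) 8 mod 4 = 0  true
(3) gcd(3, 8) = 1  true
(4) a2 = 6, but 6 is required to differ  false
(5) a5 = a4 = 3, not all different  false
(6) a4 = 3 is outside [4, 10]  false

Constraints 1, 4, 5, and 6 do not hold.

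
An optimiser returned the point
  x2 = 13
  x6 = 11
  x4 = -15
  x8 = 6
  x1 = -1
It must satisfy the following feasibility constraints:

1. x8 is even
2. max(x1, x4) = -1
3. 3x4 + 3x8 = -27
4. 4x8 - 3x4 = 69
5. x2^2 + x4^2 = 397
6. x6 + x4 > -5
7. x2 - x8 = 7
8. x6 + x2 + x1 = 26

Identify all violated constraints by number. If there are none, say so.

Constraints 5, 8 do not hold.

1. x8 = 6 is even  holds
2. max(-1, -15) = -1  holds
3. 3x4 + 3x8 = 3(-15) + 3(6) = -27  holds
4. 4x8 - 3x4 = 4(6) - 3(-15) = 69  holds
5. x2^2 + x4^2 = 13^2 + (-15)^2 = 169 + 225 = 394, not 397  fails
6. x6 + x4 = 11 + (-15) = -4; -4 > -5  holds
7. x2 - x8 = 13 - 6 = 7  holds
8. x6 + x2 + x1 = 11 + 13 + (-1) = 23, not 26  fails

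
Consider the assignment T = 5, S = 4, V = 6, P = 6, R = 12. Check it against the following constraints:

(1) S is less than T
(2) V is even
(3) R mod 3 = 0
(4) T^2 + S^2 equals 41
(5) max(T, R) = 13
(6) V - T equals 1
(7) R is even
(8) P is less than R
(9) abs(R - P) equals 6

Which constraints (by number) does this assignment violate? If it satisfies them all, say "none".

Violated: 5.

(1) S = 4, T = 5; 4 < 5 — holds.
(2) V = 6 is even — holds.
(3) 12 mod 3 = 0 — holds.
(4) T^2 + S^2 = 5^2 + 4^2 = 25 + 16 = 41 — holds.
(5) max(5, 12) = 12, not 13 — fails.
(6) V - T = 6 - 5 = 1 — holds.
(7) R = 12 is even — holds.
(8) P = 6, R = 12; 6 < 12 — holds.
(9) abs(12 - 6) = 6 — holds.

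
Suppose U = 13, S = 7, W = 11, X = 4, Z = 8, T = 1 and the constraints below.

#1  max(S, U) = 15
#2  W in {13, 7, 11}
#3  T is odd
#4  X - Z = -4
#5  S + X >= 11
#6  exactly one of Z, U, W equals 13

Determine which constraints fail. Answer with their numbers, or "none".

Violated: 1.

#1 max(7, 13) = 13, not 15 — violated.
#2 W = 11 is in {13, 7, 11} — satisfied.
#3 T = 1 is odd — satisfied.
#4 X - Z = 4 - 8 = -4 — satisfied.
#5 S + X = 7 + 4 = 11; 11 ≥ 11 — satisfied.
#6 Z=8, U=13, W=11; 1 of them equals 13 — satisfied.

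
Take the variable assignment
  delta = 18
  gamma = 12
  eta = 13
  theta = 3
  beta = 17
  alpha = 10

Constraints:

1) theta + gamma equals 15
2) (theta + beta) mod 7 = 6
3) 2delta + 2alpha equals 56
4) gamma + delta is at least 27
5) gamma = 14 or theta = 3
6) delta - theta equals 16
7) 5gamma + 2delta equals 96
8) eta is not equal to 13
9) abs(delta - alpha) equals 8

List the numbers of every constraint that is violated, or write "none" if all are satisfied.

1) theta + gamma = 3 + 12 = 15 — holds.
2) theta + beta = 20; 20 mod 7 = 6 — holds.
3) 2delta + 2alpha = 2(18) + 2(10) = 56 — holds.
4) gamma + delta = 12 + 18 = 30; 30 ≥ 27 — holds.
5) gamma = 12 ≠ 14, but theta = 3 = 3 (second disjunct) — holds.
6) delta - theta = 18 - 3 = 15, not 16 — does not hold.
7) 5gamma + 2delta = 5(12) + 2(18) = 96 — holds.
8) eta = 13, but 13 is required to differ — does not hold.
9) abs(18 - 10) = 8 — holds.

Violated: 6 and 8.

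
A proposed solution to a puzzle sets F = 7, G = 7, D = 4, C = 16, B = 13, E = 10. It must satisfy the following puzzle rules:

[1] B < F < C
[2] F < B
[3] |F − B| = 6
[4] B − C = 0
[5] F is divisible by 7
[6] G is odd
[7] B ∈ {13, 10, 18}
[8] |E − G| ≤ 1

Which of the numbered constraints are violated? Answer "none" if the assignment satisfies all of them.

[1] values 13, 7, 16; B = 13 is not < F = 7 — fails.
[2] F = 7, B = 13; 7 < 13 — holds.
[3] |7 − 13| = 6 — holds.
[4] B − C = 13 − 16 = -3, not 0 — fails.
[5] 7 / 7 = 1, so 7 divides 7 — holds.
[6] G = 7 is odd — holds.
[7] B = 13 is in {13, 10, 18} — holds.
[8] |10 − 7| = 3; 3 > 1, exceeds bound 1 — fails.

Constraints 1, 4, and 8 are violated.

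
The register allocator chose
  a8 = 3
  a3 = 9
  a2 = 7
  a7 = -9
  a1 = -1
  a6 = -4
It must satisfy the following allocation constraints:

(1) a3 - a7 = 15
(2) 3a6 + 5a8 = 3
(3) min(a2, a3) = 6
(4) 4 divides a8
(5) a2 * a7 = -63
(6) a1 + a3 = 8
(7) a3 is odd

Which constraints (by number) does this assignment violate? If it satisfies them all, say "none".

The assignment fails constraints 1, 3, 4.

(1) a3 - a7 = 9 - (-9) = 18, not 15  FAIL
(2) 3a6 + 5a8 = 3(-4) + 5(3) = 3  OK
(3) min(7, 9) = 7, not 6  FAIL
(4) 3 = 4*0 + 3, so 4 does not divide 3  FAIL
(5) a2 * a7 = 7 * (-9) = -63  OK
(6) a1 + a3 = -1 + 9 = 8  OK
(7) a3 = 9 is odd  OK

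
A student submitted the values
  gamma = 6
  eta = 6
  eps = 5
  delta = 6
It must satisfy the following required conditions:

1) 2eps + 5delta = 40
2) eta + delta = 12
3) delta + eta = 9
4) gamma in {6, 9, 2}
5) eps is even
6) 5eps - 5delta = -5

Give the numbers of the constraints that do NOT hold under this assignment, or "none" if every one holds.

The assignment fails constraints 3 and 5.

1) 2eps + 5delta = 2(5) + 5(6) = 40  OK
2) eta + delta = 6 + 6 = 12  OK
3) delta + eta = 6 + 6 = 12, not 9  FAIL
4) gamma = 6 is in {6, 9, 2}  OK
5) eps = 5 is odd  FAIL
6) 5eps - 5delta = 5(5) - 5(6) = -5  OK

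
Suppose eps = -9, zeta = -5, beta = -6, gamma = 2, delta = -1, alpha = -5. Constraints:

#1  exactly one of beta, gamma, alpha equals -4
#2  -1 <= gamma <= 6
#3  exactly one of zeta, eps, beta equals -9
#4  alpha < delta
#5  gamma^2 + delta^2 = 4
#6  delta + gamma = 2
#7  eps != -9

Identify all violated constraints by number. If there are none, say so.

Constraints 1, 5, 6, and 7 are violated.

#1 beta=-6, gamma=2, alpha=-5; 0 of them equal -4, not exactly one — violated.
#2 gamma = 2 lies in [-1, 6] — OK.
#3 zeta=-5, eps=-9, beta=-6; 1 of them equals -9 — OK.
#4 alpha = -5, delta = -1; -5 < -1 — OK.
#5 gamma^2 + delta^2 = 2^2 + (-1)^2 = 4 + 1 = 5, not 4 — violated.
#6 delta + gamma = -1 + 2 = 1, not 2 — violated.
#7 eps = -9, but -9 is required to differ — violated.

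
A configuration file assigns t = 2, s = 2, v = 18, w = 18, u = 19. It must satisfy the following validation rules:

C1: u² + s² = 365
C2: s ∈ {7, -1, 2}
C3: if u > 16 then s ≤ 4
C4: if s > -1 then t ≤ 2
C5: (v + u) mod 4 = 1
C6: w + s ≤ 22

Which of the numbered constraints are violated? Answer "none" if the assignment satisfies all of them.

Yes — all constraints hold.

C1: u² + s² = 19² + 2² = 361 + 4 = 365 — OK.
C2: s = 2 is in {7, -1, 2} — OK.
C3: u = 19 > 16, so we need s ≤ 4; s = 2 ≤ 4 — OK.
C4: s = 2 > -1, so we need t ≤ 2; t = 2 ≤ 2 — OK.
C5: v + u = 37; 37 mod 4 = 1 — OK.
C6: w + s = 18 + 2 = 20; 20 ≤ 22 — OK.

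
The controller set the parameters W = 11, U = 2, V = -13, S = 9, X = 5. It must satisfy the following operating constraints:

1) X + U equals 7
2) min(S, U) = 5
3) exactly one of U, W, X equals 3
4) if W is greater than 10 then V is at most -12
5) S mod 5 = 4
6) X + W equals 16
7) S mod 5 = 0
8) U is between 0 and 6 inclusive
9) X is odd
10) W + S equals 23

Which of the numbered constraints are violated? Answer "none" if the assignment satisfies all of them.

1) X + U = 5 + 2 = 7 — OK.
2) min(9, 2) = 2, not 5 — violated.
3) U=2, W=11, X=5; 0 of them equal 3, not exactly one — violated.
4) W = 11 > 10, so we need V ≤ -12; V = -13 ≤ -12 — OK.
5) 9 mod 5 = 4 — OK.
6) X + W = 5 + 11 = 16 — OK.
7) 9 mod 5 = 4, not 0 — violated.
8) U = 2 lies in [0, 6] — OK.
9) X = 5 is odd — OK.
10) W + S = 11 + 9 = 20, not 23 — violated.

Violated: 2, 3, 7, and 10.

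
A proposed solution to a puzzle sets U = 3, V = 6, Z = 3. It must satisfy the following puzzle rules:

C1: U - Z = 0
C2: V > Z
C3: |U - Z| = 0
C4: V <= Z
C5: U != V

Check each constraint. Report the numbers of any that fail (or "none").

No — constraint 4 is not satisfied.

C1: U - Z = 3 - 3 = 0 — OK.
C2: V = 6, Z = 3; 6 > 3 — OK.
C3: |3 - 3| = 0 — OK.
C4: V = 6, Z = 3; 6 > 3 (want ≤) — violated.
C5: U = 3, V = 6; distinct — OK.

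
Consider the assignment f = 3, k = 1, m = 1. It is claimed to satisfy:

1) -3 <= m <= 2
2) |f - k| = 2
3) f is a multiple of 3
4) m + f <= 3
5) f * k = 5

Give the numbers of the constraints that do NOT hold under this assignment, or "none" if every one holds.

1) m = 1 lies in [-3, 2]  OK
2) |3 - 1| = 2  OK
3) 3 / 3 = 1, so 3 divides 3  OK
4) m + f = 1 + 3 = 4; 4 > 3, bound 3 not met  FAIL
5) f * k = 3 * 1 = 3, not 5  FAIL

Violated: 4 and 5.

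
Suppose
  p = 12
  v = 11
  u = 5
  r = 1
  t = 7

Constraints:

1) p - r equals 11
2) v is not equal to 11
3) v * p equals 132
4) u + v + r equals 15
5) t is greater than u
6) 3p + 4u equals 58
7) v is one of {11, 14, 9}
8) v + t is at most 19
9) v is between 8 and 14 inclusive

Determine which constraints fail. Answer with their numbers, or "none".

Constraints 2, 4, and 6 do not hold.

1) p - r = 12 - 1 = 11  yes
2) v = 11, but 11 is required to differ  no
3) v * p = 11 * 12 = 132  yes
4) u + v + r = 5 + 11 + 1 = 17, not 15  no
5) t = 7, u = 5; 7 > 5  yes
6) 3p + 4u = 3(12) + 4(5) = 56, not 58  no
7) v = 11 is in {11, 14, 9}  yes
8) v + t = 11 + 7 = 18; 18 ≤ 19  yes
9) v = 11 lies in [8, 14]  yes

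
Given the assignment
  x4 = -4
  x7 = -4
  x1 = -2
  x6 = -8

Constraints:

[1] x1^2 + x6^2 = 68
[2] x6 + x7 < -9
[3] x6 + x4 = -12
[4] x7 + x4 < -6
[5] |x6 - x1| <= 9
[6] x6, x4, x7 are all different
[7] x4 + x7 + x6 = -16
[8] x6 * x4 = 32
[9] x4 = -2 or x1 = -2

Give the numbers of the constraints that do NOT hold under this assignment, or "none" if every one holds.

[1] x1^2 + x6^2 = (-2)^2 + (-8)^2 = 4 + 64 = 68 — satisfied.
[2] x6 + x7 = -8 + (-4) = -12; -12 < -9 — satisfied.
[3] x6 + x4 = -8 + (-4) = -12 — satisfied.
[4] x7 + x4 = -4 + (-4) = -8; -8 < -6 — satisfied.
[5] |-8 - (-2)| = 6; 6 ≤ 9 — satisfied.
[6] x4 = x7 = -4, not all different — violated.
[7] x4 + x7 + x6 = -4 + (-4) + (-8) = -16 — satisfied.
[8] x6 * x4 = -8 * (-4) = 32 — satisfied.
[9] x4 = -4 ≠ -2, but x1 = -2 = -2 (second disjunct) — satisfied.

No — constraint 6 is not satisfied.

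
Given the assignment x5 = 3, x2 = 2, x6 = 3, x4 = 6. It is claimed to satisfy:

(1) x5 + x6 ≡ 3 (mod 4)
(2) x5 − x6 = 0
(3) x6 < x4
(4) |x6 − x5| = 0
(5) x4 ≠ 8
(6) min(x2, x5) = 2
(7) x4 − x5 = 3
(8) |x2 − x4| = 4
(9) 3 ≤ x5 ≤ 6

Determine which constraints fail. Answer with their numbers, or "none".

(1) x5 + x6 = 6; 6 mod 4 = 2, not 3  false
(2) x5 − x6 = 3 − 3 = 0  true
(3) x6 = 3, x4 = 6; 3 < 6  true
(4) |3 − 3| = 0  true
(5) x4 = 6, and 6 ≠ 8  true
(6) min(2, 3) = 2  true
(7) x4 − x5 = 6 − 3 = 3  true
(8) |2 − 6| = 4  true
(9) x5 = 3 lies in [3, 6]  true

Violated: 1.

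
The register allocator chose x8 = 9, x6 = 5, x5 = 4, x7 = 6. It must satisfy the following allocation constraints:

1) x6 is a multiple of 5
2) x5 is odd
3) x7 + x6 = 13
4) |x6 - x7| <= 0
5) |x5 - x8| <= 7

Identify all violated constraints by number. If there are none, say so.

1) 5 / 5 = 1, so 5 divides 5 — holds.
2) x5 = 4 is even — fails.
3) x7 + x6 = 6 + 5 = 11, not 13 — fails.
4) |5 - 6| = 1; 1 > 0, exceeds bound 0 — fails.
5) |4 - 9| = 5; 5 ≤ 7 — holds.

Constraints 2, 3, and 4 are violated.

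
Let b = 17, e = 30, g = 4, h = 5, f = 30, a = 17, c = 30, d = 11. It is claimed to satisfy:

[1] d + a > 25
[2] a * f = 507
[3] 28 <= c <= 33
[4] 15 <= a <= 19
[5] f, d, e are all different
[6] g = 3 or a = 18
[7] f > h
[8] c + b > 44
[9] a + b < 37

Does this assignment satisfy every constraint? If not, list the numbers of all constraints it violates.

Constraints 2, 5, and 6 are violated.

[1] d + a = 11 + 17 = 28; 28 > 25  OK
[2] a * f = 17 * 30 = 510, not 507  FAIL
[3] c = 30 lies in [28, 33]  OK
[4] a = 17 lies in [15, 19]  OK
[5] f = e = 30, not all different  FAIL
[6] g = 4 ≠ 3 and a = 17 ≠ 18; both disjuncts false  FAIL
[7] f = 30, h = 5; 30 > 5  OK
[8] c + b = 30 + 17 = 47; 47 > 44  OK
[9] a + b = 17 + 17 = 34; 34 < 37  OK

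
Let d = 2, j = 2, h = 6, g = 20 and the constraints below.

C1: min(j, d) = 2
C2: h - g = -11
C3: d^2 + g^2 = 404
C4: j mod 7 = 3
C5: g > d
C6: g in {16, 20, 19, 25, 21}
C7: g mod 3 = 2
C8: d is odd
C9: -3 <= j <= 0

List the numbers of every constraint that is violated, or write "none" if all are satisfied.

Constraints 2, 4, 8, and 9 are violated.

C1: min(2, 2) = 2  ✓
C2: h - g = 6 - 20 = -14, not -11  ✗
C3: d^2 + g^2 = 2^2 + 20^2 = 4 + 400 = 404  ✓
C4: 2 mod 7 = 2, not 3  ✗
C5: g = 20, d = 2; 20 > 2  ✓
C6: g = 20 is in {16, 20, 19, 25, 21}  ✓
C7: 20 mod 3 = 2  ✓
C8: d = 2 is even  ✗
C9: j = 2 is outside [-3, 0]  ✗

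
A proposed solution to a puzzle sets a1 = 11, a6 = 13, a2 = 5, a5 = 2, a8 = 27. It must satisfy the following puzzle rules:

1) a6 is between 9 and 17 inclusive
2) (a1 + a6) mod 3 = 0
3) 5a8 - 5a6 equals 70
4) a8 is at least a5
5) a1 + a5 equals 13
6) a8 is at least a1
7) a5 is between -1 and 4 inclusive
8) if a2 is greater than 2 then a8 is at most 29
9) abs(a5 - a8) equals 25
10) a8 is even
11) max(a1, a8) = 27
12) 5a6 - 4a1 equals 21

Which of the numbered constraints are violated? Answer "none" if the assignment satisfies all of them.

1) a6 = 13 lies in [9, 17]  true
2) a1 + a6 = 24; 24 mod 3 = 0  true
3) 5a8 - 5a6 = 5(27) - 5(13) = 70  true
4) a8 = 27, a5 = 2; 27 ≥ 2  true
5) a1 + a5 = 11 + 2 = 13  true
6) a8 = 27, a1 = 11; 27 ≥ 11  true
7) a5 = 2 lies in [-1, 4]  true
8) a2 = 5 > 2, so we need a8 ≤ 29; a8 = 27 ≤ 29  true
9) abs(2 - 27) = 25  true
10) a8 = 27 is odd  false
11) max(11, 27) = 27  true
12) 5a6 - 4a1 = 5(13) - 4(11) = 21  true

Constraint 10 does not hold.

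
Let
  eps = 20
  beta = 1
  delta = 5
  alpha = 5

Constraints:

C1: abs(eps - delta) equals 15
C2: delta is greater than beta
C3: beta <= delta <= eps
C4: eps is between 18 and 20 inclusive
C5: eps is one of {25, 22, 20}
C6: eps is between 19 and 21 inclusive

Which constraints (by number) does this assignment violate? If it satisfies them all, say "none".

All constraints are satisfied.

C1: abs(20 - 5) = 15 — OK.
C2: delta = 5, beta = 1; 5 > 1 — OK.
C3: values 1 <= 5 <= 20 — OK.
C4: eps = 20 lies in [18, 20] — OK.
C5: eps = 20 is in {25, 22, 20} — OK.
C6: eps = 20 lies in [19, 21] — OK.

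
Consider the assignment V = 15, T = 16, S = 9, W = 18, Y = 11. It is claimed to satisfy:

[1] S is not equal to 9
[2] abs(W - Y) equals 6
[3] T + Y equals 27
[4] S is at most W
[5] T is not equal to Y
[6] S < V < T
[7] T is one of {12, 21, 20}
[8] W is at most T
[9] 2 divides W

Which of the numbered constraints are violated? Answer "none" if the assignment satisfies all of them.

[1] S = 9, but 9 is required to differ — fails.
[2] abs(18 - 11) = 7, not 6 — fails.
[3] T + Y = 16 + 11 = 27 — holds.
[4] S = 9, W = 18; 9 ≤ 18 — holds.
[5] T = 16, Y = 11; distinct — holds.
[6] values 9 < 15 < 16 — holds.
[7] T = 16 is not in {12, 21, 20} — fails.
[8] W = 18, T = 16; 18 > 16 (want ≤) — fails.
[9] 18 / 2 = 9, so 2 divides 18 — holds.

Constraints 1, 2, 7, 8 are violated.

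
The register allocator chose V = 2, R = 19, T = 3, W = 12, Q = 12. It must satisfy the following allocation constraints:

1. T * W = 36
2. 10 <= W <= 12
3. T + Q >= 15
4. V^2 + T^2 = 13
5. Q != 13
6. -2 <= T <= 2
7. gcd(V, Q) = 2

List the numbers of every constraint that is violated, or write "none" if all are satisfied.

1. T * W = 3 * 12 = 36 — OK.
2. W = 12 lies in [10, 12] — OK.
3. T + Q = 3 + 12 = 15; 15 ≥ 15 — OK.
4. V^2 + T^2 = 2^2 + 3^2 = 4 + 9 = 13 — OK.
5. Q = 12, and 12 ≠ 13 — OK.
6. T = 3 is outside [-2, 2] — violated.
7. gcd(2, 12) = 2 — OK.

Constraint 6 is violated.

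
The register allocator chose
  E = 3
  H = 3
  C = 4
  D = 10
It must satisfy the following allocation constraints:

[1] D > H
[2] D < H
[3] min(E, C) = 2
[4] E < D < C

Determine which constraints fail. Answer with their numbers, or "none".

No — constraints 2, 3, and 4 are not satisfied.

[1] D = 10, H = 3; 10 > 3  ✓
[2] D = 10, H = 3; 10 ≥ 3 (want <)  ✗
[3] min(3, 4) = 3, not 2  ✗
[4] values 3, 10, 4; D = 10 is not < C = 4  ✗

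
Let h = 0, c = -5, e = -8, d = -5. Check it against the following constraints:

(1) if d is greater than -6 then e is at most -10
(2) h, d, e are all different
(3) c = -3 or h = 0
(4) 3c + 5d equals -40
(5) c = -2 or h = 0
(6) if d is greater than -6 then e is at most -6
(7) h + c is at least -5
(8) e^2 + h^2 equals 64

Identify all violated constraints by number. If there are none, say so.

The assignment fails constraint 1.

(1) d = -5 > -6, so we need e ≤ -10; but e = -8 > -10  false
(2) values 0, -5, -8 are pairwise distinct  true
(3) c = -5 ≠ -3, but h = 0 = 0 (second disjunct)  true
(4) 3c + 5d = 3(-5) + 5(-5) = -40  true
(5) c = -5 ≠ -2, but h = 0 = 0 (second disjunct)  true
(6) d = -5 > -6, so we need e ≤ -6; e = -8 ≤ -6  true
(7) h + c = 0 + (-5) = -5; -5 ≥ -5  true
(8) e^2 + h^2 = (-8)^2 + 0^2 = 64 + 0 = 64  true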